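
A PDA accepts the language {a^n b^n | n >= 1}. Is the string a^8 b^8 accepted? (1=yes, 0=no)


Language requires equal numbers of a's and b's
PDA pushes for each 'a', pops for each 'b'
Number of a's = 8
Number of b's = 8
8 == 8 -> Accept

1


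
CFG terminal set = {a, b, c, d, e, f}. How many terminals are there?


Terminal symbols: a, b, c, d, e, f
Counting each: a (#1), b (#2), c (#3), d (#4), e (#5), f (#6)
Total = 6

6


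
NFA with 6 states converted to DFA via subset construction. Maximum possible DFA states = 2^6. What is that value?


NFA has 6 states
Subset construction: each DFA state = subset of NFA states
Maximum subsets = 2^6
2^6 = 64

64


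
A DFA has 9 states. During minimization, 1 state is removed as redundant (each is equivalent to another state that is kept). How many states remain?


Original DFA: 9 states
Redundant states removed: 1
Minimized states = original - removed
= 9 - 1
= 8

8


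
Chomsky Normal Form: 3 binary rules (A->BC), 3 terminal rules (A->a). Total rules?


CNF allows two rule forms:
  A -> BC (binary): 3 rules
  A -> a (terminal): 3 rules
Total = 3 + 3 = 6

6


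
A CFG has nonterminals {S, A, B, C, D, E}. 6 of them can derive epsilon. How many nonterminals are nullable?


Nonterminals: {S, A, B, C, D, E}
A nonterminal is nullable if it can derive epsilon
Counting nullable nonterminals: 6
Total nullable = 6

6


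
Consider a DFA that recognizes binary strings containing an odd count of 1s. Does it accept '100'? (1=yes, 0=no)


DFA has 2 states: q_even (start, accept=no) and q_odd
Processing string '100' character by character:
  Position 0: read '1', 1-count=1 -> q_odd
  Position 1: read '0', 1-count=1 -> q_odd (no change)
  Position 2: read '0', 1-count=1 -> q_odd (no change)
Final state: q_odd, total 1s = 1 (odd); the DFA requires an odd count -> accept

1


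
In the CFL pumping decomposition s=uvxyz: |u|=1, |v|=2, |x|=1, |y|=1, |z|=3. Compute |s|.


|s| = |u| + |v| + |x| + |y| + |z|
= 1 + 2 + 1 + 1 + 3
= 3 + 1 + 4
= 4 + 4
= 8

8


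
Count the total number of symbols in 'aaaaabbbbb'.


String: 'aaaaabbbbb'
Counting characters:
  'a' appears 5 time(s)
  'b' appears 5 time(s)
Total length = 5 + 5 = 10

10


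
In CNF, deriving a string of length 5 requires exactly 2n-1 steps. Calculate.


Chomsky Normal Form derivation:
String length n = 5
Each step either:
  - Splits a nonterminal into two (n-1 such steps)
  - Converts a nonterminal to terminal (n such steps)
Total = (n-1) + n = 2n - 1
= 2(5) - 1
= 10 - 1
= 9

9


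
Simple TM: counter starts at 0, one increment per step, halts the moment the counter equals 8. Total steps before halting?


Counter starts at 0. Counting sequence:
  Step 1: counter = 1
  Step 2: counter = 2
  Step 3: counter = 3
  Step 4: counter = 4
  Step 5: counter = 5
  Step 6: counter = 6
  Step 7: counter = 7
  Step 8: counter = 8
Counter reached 8 -> halt
Total steps = 8

8


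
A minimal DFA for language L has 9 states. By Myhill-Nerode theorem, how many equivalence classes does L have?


Myhill-Nerode theorem:
Number of equivalence classes = number of states in minimal DFA
Minimal DFA states = 9
Therefore equivalence classes = 9

9


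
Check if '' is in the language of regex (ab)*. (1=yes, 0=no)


Pattern: (ab)*
String: ''
Pattern requires: zero or more repetitions of 'ab'
Pairs: []
All pairs are 'ab'? Yes
Result: 1

1


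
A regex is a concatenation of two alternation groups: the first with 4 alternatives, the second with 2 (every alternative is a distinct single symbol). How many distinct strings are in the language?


First group: 4 alternatives
Second group: 2 alternatives
Concatenation: each choice from group 1 pairs with each from group 2
Total = 4 x 2 = 8

8


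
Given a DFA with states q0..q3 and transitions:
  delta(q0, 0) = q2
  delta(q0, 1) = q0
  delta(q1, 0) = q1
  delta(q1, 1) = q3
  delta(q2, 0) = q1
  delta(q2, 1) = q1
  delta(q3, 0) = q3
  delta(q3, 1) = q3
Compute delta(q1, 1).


Looking up transition function:
delta(q1, 1) in the table
Row: q1, Column: 1
Result: q3

q3


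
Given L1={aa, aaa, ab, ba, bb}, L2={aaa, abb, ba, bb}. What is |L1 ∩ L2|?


L1 = {aa, aaa, ab, ba, bb}
L2 = {aaa, abb, ba, bb}
Checking each string in L1 against L2:
  'aa': in L2? No
  'aaa': in L2? Yes
  'ab': in L2? No
  'ba': in L2? Yes
  'bb': in L2? Yes
Intersection = {aaa, ba, bb}
|L1 ∩ L2| = 3

3


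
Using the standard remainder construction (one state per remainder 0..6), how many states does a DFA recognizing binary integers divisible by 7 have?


Divisibility by 7 is tracked via the remainder mod 7: 0, 1, ..., 6
The construction assigns one state to each remainder
Number of remainders = 7

7


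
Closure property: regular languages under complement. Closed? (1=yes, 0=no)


Regular languages are closed under:
- Union (DFA product construction)
- Intersection (DFA product construction)
- Complement (swap accept/reject states)
- Concatenation (NFA construction)
- Kleene star (NFA construction)
complement is in this list
Therefore: closed

1


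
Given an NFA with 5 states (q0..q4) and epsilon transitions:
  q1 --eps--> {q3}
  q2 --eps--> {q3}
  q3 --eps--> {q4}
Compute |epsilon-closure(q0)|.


Starting from q0
Initialize closure = {q0}
q0 has no outgoing epsilon transitions -> nothing to add
Final closure: {q0}
Size = 1

1


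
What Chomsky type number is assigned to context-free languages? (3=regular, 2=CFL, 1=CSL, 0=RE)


Chomsky hierarchy levels:
  Type 3: Regular (DFA/NFA/regex)
  Type 2: Context-free (PDA)
  Type 1: Context-sensitive
  Type 0: Recursively enumerable (TM)
'context-free' corresponds to Type 2

2


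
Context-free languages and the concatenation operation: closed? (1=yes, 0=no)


CFL closure properties:
  Closed under: union, concatenation, Kleene star
  NOT closed under: intersection, complement
Operation 'concatenation' is in closed list -> Yes (closed)

1


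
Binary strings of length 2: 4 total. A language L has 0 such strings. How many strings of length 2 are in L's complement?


Alphabet: {0,1}
String length: 2
Total strings of length 2 = 2^2 = 4
Strings in L = 0
Complement = total - |L|
= 4 - 0
= 4

4


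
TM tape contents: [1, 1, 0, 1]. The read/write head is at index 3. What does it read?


Tape: [1, 1, 0, 1]
Positions: 0 1 2 3
Values:    1 1 0 1
Head at position 3
tape[3] = 1

1


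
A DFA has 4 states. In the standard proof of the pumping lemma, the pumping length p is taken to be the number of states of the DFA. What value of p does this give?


Pumping lemma for regular languages (standard proof):
Take p = |Q|, the number of DFA states.
Any string of length >= |Q| passes through |Q|+1 states while reading its first |Q| symbols,
so by pigeonhole some state repeats, giving the loop that can be pumped.
Here |Q| = 4
Therefore the proof uses p = 4

4


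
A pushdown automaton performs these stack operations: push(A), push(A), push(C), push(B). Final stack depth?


Tracing stack operations:
  push(A) -> stack = [A], depth=1
  push(A) -> stack = [A,A], depth=2
  push(C) -> stack = [A,A,C], depth=3
  push(B) -> stack = [A,A,C,B], depth=4
Final depth = 4

4


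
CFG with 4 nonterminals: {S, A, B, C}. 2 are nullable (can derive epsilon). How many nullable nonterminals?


Nonterminals: {S, A, B, C}
A nonterminal is nullable if it can derive epsilon
Counting nullable nonterminals: 2
Total nullable = 2

2


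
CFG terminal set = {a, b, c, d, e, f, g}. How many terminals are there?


Terminal symbols: a, b, c, d, e, f, g
Counting each: a (#1), b (#2), c (#3), d (#4), e (#5), f (#6), g (#7)
Total = 7

7


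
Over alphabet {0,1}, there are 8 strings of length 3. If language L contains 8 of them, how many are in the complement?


Alphabet: {0,1}
String length: 3
Total strings of length 3 = 2^3 = 8
Strings in L = 8
Complement = total - |L|
= 8 - 8
= 0

0


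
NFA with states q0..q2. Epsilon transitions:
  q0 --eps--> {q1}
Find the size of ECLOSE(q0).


Starting from q0
Initialize closure = {q0}
Follow epsilon from q0 -> add q1
Final closure: {q0, q1}
Size = 2

2


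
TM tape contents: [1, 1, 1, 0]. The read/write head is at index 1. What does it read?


Tape: [1, 1, 1, 0]
Positions: 0 1 2 3
Values:    1 1 1 0
Head at position 1
tape[1] = 1

1


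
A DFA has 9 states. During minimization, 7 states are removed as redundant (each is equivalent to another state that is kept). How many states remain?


Original DFA: 9 states
Redundant states removed: 7
Minimized states = original - removed
= 9 - 7
= 2

2


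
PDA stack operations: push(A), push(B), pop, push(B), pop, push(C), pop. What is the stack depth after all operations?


Tracing stack operations:
  push(A) -> stack = [A], depth=1
  push(B) -> stack = [A,B], depth=2
  pop -> removed B, stack = [A], depth=1
  push(B) -> stack = [A,B], depth=2
  pop -> removed B, stack = [A], depth=1
  push(C) -> stack = [A,C], depth=2
  pop -> removed C, stack = [A], depth=1
Final depth = 1

1


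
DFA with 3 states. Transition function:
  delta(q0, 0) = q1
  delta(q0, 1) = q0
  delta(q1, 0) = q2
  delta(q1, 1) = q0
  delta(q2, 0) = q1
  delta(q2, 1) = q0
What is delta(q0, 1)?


Looking up transition function:
delta(q0, 1) in the table
Row: q0, Column: 1
Result: q0

q0


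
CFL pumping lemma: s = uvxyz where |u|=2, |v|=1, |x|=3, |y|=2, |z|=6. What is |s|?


|s| = |u| + |v| + |x| + |y| + |z|
= 2 + 1 + 3 + 2 + 6
= 3 + 3 + 8
= 6 + 8
= 14

14


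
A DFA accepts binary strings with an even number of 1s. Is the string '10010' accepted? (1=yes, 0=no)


DFA has 2 states: q_even (start, accept=yes) and q_odd
Processing string '10010' character by character:
  Position 0: read '1', 1-count=1 -> q_odd
  Position 1: read '0', 1-count=1 -> q_odd (no change)
  Position 2: read '0', 1-count=1 -> q_odd (no change)
  Position 3: read '1', 1-count=2 -> q_even
  Position 4: read '0', 1-count=2 -> q_even (no change)
Final state: q_even, total 1s = 2 (even); the DFA requires an even count -> accept

1


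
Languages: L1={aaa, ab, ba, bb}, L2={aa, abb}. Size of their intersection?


L1 = {aaa, ab, ba, bb}
L2 = {aa, abb}
Checking each string in L1 against L2:
  'aaa': in L2? No
  'ab': in L2? No
  'ba': in L2? No
  'bb': in L2? No
Intersection = {}
|L1 ∩ L2| = 0

0


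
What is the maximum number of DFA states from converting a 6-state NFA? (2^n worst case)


NFA has 6 states
Subset construction: each DFA state = subset of NFA states
Maximum subsets = 2^6
2^6 = 64

64


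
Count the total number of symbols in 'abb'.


String: 'abb'
Counting characters:
  'a' appears 1 time(s)
  'b' appears 2 time(s)
Total length = 1 + 2 = 3

3


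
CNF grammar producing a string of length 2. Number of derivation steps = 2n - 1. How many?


Chomsky Normal Form derivation:
String length n = 2
Each step either:
  - Splits a nonterminal into two (n-1 such steps)
  - Converts a nonterminal to terminal (n such steps)
Total = (n-1) + n = 2n - 1
= 2(2) - 1
= 4 - 1
= 3

3


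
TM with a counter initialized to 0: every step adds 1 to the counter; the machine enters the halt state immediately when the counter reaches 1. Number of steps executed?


Counter starts at 0. Counting sequence:
  Step 1: counter = 1
Counter reached 1 -> halt
Total steps = 1

1


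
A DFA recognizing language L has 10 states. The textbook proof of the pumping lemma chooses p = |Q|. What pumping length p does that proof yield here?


Pumping lemma for regular languages (standard proof):
Take p = |Q|, the number of DFA states.
Any string of length >= |Q| passes through |Q|+1 states while reading its first |Q| symbols,
so by pigeonhole some state repeats, giving the loop that can be pumped.
Here |Q| = 10
Therefore the proof uses p = 10

10


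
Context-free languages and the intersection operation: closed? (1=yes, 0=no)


CFL closure properties:
  Closed under: union, concatenation, Kleene star
  NOT closed under: intersection, complement
Operation 'intersection' is in not-closed list -> No (not closed)

0


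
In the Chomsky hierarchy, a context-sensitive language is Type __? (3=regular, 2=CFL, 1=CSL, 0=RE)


Chomsky hierarchy levels:
  Type 3: Regular (DFA/NFA/regex)
  Type 2: Context-free (PDA)
  Type 1: Context-sensitive
  Type 0: Recursively enumerable (TM)
'context-sensitive' corresponds to Type 1

1


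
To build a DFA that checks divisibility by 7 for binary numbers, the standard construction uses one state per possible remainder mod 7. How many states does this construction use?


Divisibility by 7 is tracked via the remainder mod 7: 0, 1, ..., 6
The construction assigns one state to each remainder
Number of remainders = 7

7


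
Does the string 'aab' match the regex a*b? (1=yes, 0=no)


Pattern: a*b
String: 'aab'
Pattern requires: zero or more 'a's followed by exactly one 'b'
Found 2 leading 'a's
Remaining: 'b'
Remaining is exactly 'b' -> match
Result: 1

1


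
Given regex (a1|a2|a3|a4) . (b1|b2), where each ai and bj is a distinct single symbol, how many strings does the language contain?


First group: 4 alternatives
Second group: 2 alternatives
Concatenation: each choice from group 1 pairs with each from group 2
Total = 4 x 2 = 8

8


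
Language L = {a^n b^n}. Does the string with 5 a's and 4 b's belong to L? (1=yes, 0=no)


Language requires equal numbers of a's and b's
PDA pushes for each 'a', pops for each 'b'
Number of a's = 5
Number of b's = 4
5 != 4 -> Reject

0


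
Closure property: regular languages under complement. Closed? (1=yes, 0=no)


Regular languages are closed under:
- Union (DFA product construction)
- Intersection (DFA product construction)
- Complement (swap accept/reject states)
- Concatenation (NFA construction)
- Kleene star (NFA construction)
complement is in this list
Therefore: closed

1


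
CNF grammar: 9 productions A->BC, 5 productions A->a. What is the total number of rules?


CNF allows two rule forms:
  A -> BC (binary): 9 rules
  A -> a (terminal): 5 rules
Total = 9 + 5 = 14

14


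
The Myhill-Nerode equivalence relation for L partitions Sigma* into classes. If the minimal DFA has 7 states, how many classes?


Myhill-Nerode theorem:
Number of equivalence classes = number of states in minimal DFA
Minimal DFA states = 7
Therefore equivalence classes = 7

7


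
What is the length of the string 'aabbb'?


String: 'aabbb'
Counting characters:
  'a' appears 2 time(s)
  'b' appears 3 time(s)
Total length = 2 + 3 = 5

5


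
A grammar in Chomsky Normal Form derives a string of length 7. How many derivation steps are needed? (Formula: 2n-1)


Chomsky Normal Form derivation:
String length n = 7
Each step either:
  - Splits a nonterminal into two (n-1 such steps)
  - Converts a nonterminal to terminal (n such steps)
Total = (n-1) + n = 2n - 1
= 2(7) - 1
= 14 - 1
= 13

13


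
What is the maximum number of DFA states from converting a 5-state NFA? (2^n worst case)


NFA has 5 states
Subset construction: each DFA state = subset of NFA states
Maximum subsets = 2^5
2^5 = 32

32


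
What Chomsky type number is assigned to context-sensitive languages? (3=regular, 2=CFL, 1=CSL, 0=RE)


Chomsky hierarchy levels:
  Type 3: Regular (DFA/NFA/regex)
  Type 2: Context-free (PDA)
  Type 1: Context-sensitive
  Type 0: Recursively enumerable (TM)
'context-sensitive' corresponds to Type 1

1


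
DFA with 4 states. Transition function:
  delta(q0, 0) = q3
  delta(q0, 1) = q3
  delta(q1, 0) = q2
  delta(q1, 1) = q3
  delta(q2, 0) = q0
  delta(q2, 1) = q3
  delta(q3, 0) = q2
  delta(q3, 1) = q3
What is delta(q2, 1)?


Looking up transition function:
delta(q2, 1) in the table
Row: q2, Column: 1
Result: q3

q3


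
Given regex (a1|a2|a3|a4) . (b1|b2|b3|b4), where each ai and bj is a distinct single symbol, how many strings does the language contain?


First group: 4 alternatives
Second group: 4 alternatives
Concatenation: each choice from group 1 pairs with each from group 2
Total = 4 x 4 = 16

16


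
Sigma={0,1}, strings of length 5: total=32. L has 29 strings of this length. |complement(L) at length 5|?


Alphabet: {0,1}
String length: 5
Total strings of length 5 = 2^5 = 32
Strings in L = 29
Complement = total - |L|
= 32 - 29
= 3

3


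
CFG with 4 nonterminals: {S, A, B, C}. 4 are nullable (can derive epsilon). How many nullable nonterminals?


Nonterminals: {S, A, B, C}
A nonterminal is nullable if it can derive epsilon
Counting nullable nonterminals: 4
Total nullable = 4

4


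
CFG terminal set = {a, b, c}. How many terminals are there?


Terminal symbols: a, b, c
Counting each: a (#1), b (#2), c (#3)
Total = 3

3


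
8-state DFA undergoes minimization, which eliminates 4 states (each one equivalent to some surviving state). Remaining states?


Original DFA: 8 states
Redundant states removed: 4
Minimized states = original - removed
= 8 - 4
= 4

4


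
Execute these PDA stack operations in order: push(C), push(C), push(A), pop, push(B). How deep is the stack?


Tracing stack operations:
  push(C) -> stack = [C], depth=1
  push(C) -> stack = [C,C], depth=2
  push(A) -> stack = [C,C,A], depth=3
  pop -> removed A, stack = [C,C], depth=2
  push(B) -> stack = [C,C,B], depth=3
Final depth = 3

3


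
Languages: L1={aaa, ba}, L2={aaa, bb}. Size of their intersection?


L1 = {aaa, ba}
L2 = {aaa, bb}
Checking each string in L1 against L2:
  'aaa': in L2? Yes
  'ba': in L2? No
Intersection = {aaa}
|L1 ∩ L2| = 1

1


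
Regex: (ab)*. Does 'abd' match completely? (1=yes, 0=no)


Pattern: (ab)*
String: 'abd'
Pattern requires: zero or more repetitions of 'ab'
Length 3 is odd -> cannot be (ab)* -> no match
Result: 0

0


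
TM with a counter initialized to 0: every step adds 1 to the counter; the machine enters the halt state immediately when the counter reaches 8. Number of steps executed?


Counter starts at 0. Counting sequence:
  Step 1: counter = 1
  Step 2: counter = 2
  Step 3: counter = 3
  Step 4: counter = 4
  Step 5: counter = 5
  Step 6: counter = 6
  Step 7: counter = 7
  Step 8: counter = 8
Counter reached 8 -> halt
Total steps = 8

8


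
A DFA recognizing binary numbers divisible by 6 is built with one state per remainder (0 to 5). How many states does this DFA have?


Divisibility by 6 is tracked via the remainder mod 6: 0, 1, ..., 5
The construction assigns one state to each remainder
Number of remainders = 6

6


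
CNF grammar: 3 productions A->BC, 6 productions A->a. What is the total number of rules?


CNF allows two rule forms:
  A -> BC (binary): 3 rules
  A -> a (terminal): 6 rules
Total = 3 + 6 = 9

9


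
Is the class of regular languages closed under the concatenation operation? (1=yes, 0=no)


Regular languages are closed under:
- Union (DFA product construction)
- Intersection (DFA product construction)
- Complement (swap accept/reject states)
- Concatenation (NFA construction)
- Kleene star (NFA construction)
concatenation is in this list
Therefore: closed

1


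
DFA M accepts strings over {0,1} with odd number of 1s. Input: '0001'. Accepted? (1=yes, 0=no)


DFA has 2 states: q_even (start, accept=no) and q_odd
Processing string '0001' character by character:
  Position 0: read '0', 1-count=0 -> q_even (no change)
  Position 1: read '0', 1-count=0 -> q_even (no change)
  Position 2: read '0', 1-count=0 -> q_even (no change)
  Position 3: read '1', 1-count=1 -> q_odd
Final state: q_odd, total 1s = 1 (odd); the DFA requires an odd count -> accept

1


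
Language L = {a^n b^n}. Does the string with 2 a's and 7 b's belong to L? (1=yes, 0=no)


Language requires equal numbers of a's and b's
PDA pushes for each 'a', pops for each 'b'
Number of a's = 2
Number of b's = 7
2 != 7 -> Reject

0


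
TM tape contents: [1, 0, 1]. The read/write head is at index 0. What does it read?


Tape: [1, 0, 1]
Positions: 0 1 2
Values:    1 0 1
Head at position 0
tape[0] = 1

1


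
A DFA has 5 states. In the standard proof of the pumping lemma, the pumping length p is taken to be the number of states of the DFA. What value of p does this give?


Pumping lemma for regular languages (standard proof):
Take p = |Q|, the number of DFA states.
Any string of length >= |Q| passes through |Q|+1 states while reading its first |Q| symbols,
so by pigeonhole some state repeats, giving the loop that can be pumped.
Here |Q| = 5
Therefore the proof uses p = 5

5


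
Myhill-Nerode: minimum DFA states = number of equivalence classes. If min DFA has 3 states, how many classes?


Myhill-Nerode theorem:
Number of equivalence classes = number of states in minimal DFA
Minimal DFA states = 3
Therefore equivalence classes = 3

3


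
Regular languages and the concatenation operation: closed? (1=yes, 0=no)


Regular languages are closed under all standard operations:
- Union: Yes (product construction)
- Intersection: Yes (product construction)
- Complement: Yes (swap accept/reject)
- Concatenation: Yes (NFA construction)
Operation: concatenation -> Closed

1


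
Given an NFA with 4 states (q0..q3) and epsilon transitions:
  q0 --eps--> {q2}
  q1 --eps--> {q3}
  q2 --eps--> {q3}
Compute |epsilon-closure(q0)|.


Starting from q0
Initialize closure = {q0}
Follow epsilon from q0 -> add q2
Follow epsilon from q2 -> add q3
Final closure: {q0, q2, q3}
Size = 3

3


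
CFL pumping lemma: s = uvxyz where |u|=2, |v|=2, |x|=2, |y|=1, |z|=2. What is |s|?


|s| = |u| + |v| + |x| + |y| + |z|
= 2 + 2 + 2 + 1 + 2
= 4 + 2 + 3
= 6 + 3
= 9

9


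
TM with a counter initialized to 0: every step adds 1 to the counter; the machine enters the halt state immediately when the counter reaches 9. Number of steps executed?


Counter starts at 0. Counting sequence:
  Step 1: counter = 1
  Step 2: counter = 2
  Step 3: counter = 3
  Step 4: counter = 4
  Step 5: counter = 5
  Step 6: counter = 6
  ...
  Step 9: counter = 9
Counter reached 9 -> halt
Total steps = 9

9


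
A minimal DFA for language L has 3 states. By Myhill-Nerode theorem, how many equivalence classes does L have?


Myhill-Nerode theorem:
Number of equivalence classes = number of states in minimal DFA
Minimal DFA states = 3
Therefore equivalence classes = 3

3


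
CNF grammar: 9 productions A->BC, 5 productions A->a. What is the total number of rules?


CNF allows two rule forms:
  A -> BC (binary): 9 rules
  A -> a (terminal): 5 rules
Total = 9 + 5 = 14

14


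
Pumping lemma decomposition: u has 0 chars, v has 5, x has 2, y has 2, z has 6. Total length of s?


|s| = |u| + |v| + |x| + |y| + |z|
= 0 + 5 + 2 + 2 + 6
= 5 + 2 + 8
= 7 + 8
= 15

15


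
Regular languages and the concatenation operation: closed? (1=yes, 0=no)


Regular languages are closed under all standard operations:
- Union: Yes (product construction)
- Intersection: Yes (product construction)
- Complement: Yes (swap accept/reject)
- Concatenation: Yes (NFA construction)
Operation: concatenation -> Closed

1


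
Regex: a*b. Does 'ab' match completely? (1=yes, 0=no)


Pattern: a*b
String: 'ab'
Pattern requires: zero or more 'a's followed by exactly one 'b'
Found 1 leading 'a's
Remaining: 'b'
Remaining is exactly 'b' -> match
Result: 1

1


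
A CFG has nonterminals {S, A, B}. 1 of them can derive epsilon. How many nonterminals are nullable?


Nonterminals: {S, A, B}
A nonterminal is nullable if it can derive epsilon
Counting nullable nonterminals: 1
Total nullable = 1

1


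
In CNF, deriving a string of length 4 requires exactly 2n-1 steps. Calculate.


Chomsky Normal Form derivation:
String length n = 4
Each step either:
  - Splits a nonterminal into two (n-1 such steps)
  - Converts a nonterminal to terminal (n such steps)
Total = (n-1) + n = 2n - 1
= 2(4) - 1
= 8 - 1
= 7

7


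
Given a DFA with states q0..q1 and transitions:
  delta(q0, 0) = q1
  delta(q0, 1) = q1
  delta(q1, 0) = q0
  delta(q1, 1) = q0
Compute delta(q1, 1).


Looking up transition function:
delta(q1, 1) in the table
Row: q1, Column: 1
Result: q0

q0


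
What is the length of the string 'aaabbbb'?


String: 'aaabbbb'
Counting characters:
  'a' appears 3 time(s)
  'b' appears 4 time(s)
Total length = 3 + 4 = 7

7


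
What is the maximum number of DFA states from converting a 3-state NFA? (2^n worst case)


NFA has 3 states
Subset construction: each DFA state = subset of NFA states
Maximum subsets = 2^3
2^3 = 8

8


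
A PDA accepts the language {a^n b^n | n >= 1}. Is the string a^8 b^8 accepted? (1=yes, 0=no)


Language requires equal numbers of a's and b's
PDA pushes for each 'a', pops for each 'b'
Number of a's = 8
Number of b's = 8
8 == 8 -> Accept

1


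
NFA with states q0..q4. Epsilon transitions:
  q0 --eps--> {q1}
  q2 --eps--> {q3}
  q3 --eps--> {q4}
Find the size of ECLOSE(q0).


Starting from q0
Initialize closure = {q0}
Follow epsilon from q0 -> add q1
Final closure: {q0, q1}
Size = 2

2


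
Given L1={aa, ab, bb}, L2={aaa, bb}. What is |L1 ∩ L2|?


L1 = {aa, ab, bb}
L2 = {aaa, bb}
Checking each string in L1 against L2:
  'aa': in L2? No
  'ab': in L2? No
  'bb': in L2? Yes
Intersection = {bb}
|L1 ∩ L2| = 1

1


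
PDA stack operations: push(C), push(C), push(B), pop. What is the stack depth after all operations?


Tracing stack operations:
  push(C) -> stack = [C], depth=1
  push(C) -> stack = [C,C], depth=2
  push(B) -> stack = [C,C,B], depth=3
  pop -> removed B, stack = [C,C], depth=2
Final depth = 2

2


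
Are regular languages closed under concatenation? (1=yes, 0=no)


Regular languages are closed under:
- Union (DFA product construction)
- Intersection (DFA product construction)
- Complement (swap accept/reject states)
- Concatenation (NFA construction)
- Kleene star (NFA construction)
concatenation is in this list
Therefore: closed

1


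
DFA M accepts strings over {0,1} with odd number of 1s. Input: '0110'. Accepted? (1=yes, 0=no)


DFA has 2 states: q_even (start, accept=no) and q_odd
Processing string '0110' character by character:
  Position 0: read '0', 1-count=0 -> q_even (no change)
  Position 1: read '1', 1-count=1 -> q_odd
  Position 2: read '1', 1-count=2 -> q_even
  Position 3: read '0', 1-count=2 -> q_even (no change)
Final state: q_even, total 1s = 2 (even); the DFA requires an odd count -> reject

0


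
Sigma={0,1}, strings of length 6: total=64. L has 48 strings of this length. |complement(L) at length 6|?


Alphabet: {0,1}
String length: 6
Total strings of length 6 = 2^6 = 64
Strings in L = 48
Complement = total - |L|
= 64 - 48
= 16

16


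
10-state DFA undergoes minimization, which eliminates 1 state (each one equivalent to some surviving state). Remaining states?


Original DFA: 10 states
Redundant states removed: 1
Minimized states = original - removed
= 10 - 1
= 9

9


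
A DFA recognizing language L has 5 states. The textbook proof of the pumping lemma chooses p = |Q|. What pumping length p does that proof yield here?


Pumping lemma for regular languages (standard proof):
Take p = |Q|, the number of DFA states.
Any string of length >= |Q| passes through |Q|+1 states while reading its first |Q| symbols,
so by pigeonhole some state repeats, giving the loop that can be pumped.
Here |Q| = 5
Therefore the proof uses p = 5

5


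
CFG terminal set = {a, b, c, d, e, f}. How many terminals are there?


Terminal symbols: a, b, c, d, e, f
Counting each: a (#1), b (#2), c (#3), d (#4), e (#5), f (#6)
Total = 6

6


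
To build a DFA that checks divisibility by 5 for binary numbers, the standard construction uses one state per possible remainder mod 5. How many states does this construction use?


Divisibility by 5 is tracked via the remainder mod 5: 0, 1, ..., 4
The construction assigns one state to each remainder
Number of remainders = 5

5


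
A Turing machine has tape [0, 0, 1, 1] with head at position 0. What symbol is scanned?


Tape: [0, 0, 1, 1]
Positions: 0 1 2 3
Values:    0 0 1 1
Head at position 0
tape[0] = 0

0


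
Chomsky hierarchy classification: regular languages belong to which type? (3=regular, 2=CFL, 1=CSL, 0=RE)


Chomsky hierarchy levels:
  Type 3: Regular (DFA/NFA/regex)
  Type 2: Context-free (PDA)
  Type 1: Context-sensitive
  Type 0: Recursively enumerable (TM)
'regular' corresponds to Type 3

3


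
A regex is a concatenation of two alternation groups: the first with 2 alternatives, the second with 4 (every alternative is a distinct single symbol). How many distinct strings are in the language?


First group: 2 alternatives
Second group: 4 alternatives
Concatenation: each choice from group 1 pairs with each from group 2
Total = 2 x 4 = 8

8


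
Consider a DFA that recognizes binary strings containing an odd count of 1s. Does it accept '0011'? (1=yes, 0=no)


DFA has 2 states: q_even (start, accept=no) and q_odd
Processing string '0011' character by character:
  Position 0: read '0', 1-count=0 -> q_even (no change)
  Position 1: read '0', 1-count=0 -> q_even (no change)
  Position 2: read '1', 1-count=1 -> q_odd
  Position 3: read '1', 1-count=2 -> q_even
Final state: q_even, total 1s = 2 (even); the DFA requires an odd count -> reject

0


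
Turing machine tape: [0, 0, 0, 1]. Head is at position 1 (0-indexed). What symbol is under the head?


Tape: [0, 0, 0, 1]
Positions: 0 1 2 3
Values:    0 0 0 1
Head at position 1
tape[1] = 0

0


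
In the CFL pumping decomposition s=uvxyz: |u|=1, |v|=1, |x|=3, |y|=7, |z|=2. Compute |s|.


|s| = |u| + |v| + |x| + |y| + |z|
= 1 + 1 + 3 + 7 + 2
= 2 + 3 + 9
= 5 + 9
= 14

14


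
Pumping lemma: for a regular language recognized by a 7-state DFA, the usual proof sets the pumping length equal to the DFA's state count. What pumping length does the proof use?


Pumping lemma for regular languages (standard proof):
Take p = |Q|, the number of DFA states.
Any string of length >= |Q| passes through |Q|+1 states while reading its first |Q| symbols,
so by pigeonhole some state repeats, giving the loop that can be pumped.
Here |Q| = 7
Therefore the proof uses p = 7

7


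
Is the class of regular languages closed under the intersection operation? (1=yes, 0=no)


Regular languages are closed under:
- Union (DFA product construction)
- Intersection (DFA product construction)
- Complement (swap accept/reject states)
- Concatenation (NFA construction)
- Kleene star (NFA construction)
intersection is in this list
Therefore: closed

1


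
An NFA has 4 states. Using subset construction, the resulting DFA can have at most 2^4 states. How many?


NFA has 4 states
Subset construction: each DFA state = subset of NFA states
Maximum subsets = 2^4
2^4 = 16

16


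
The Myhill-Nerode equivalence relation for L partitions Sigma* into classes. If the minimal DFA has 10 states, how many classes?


Myhill-Nerode theorem:
Number of equivalence classes = number of states in minimal DFA
Minimal DFA states = 10
Therefore equivalence classes = 10

10


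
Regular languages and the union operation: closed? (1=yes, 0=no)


Regular languages are closed under all standard operations:
- Union: Yes (product construction)
- Intersection: Yes (product construction)
- Complement: Yes (swap accept/reject)
- Concatenation: Yes (NFA construction)
Operation: union -> Closed

1


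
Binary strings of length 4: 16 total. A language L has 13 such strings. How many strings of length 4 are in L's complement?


Alphabet: {0,1}
String length: 4
Total strings of length 4 = 2^4 = 16
Strings in L = 13
Complement = total - |L|
= 16 - 13
= 3

3


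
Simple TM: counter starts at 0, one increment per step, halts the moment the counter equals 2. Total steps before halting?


Counter starts at 0. Counting sequence:
  Step 1: counter = 1
  Step 2: counter = 2
Counter reached 2 -> halt
Total steps = 2

2


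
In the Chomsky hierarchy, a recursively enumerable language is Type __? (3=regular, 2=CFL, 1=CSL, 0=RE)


Chomsky hierarchy levels:
  Type 3: Regular (DFA/NFA/regex)
  Type 2: Context-free (PDA)
  Type 1: Context-sensitive
  Type 0: Recursively enumerable (TM)
'recursively enumerable' corresponds to Type 0

0


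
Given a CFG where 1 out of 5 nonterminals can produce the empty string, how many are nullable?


Nonterminals: {S, A, B, C, D}
A nonterminal is nullable if it can derive epsilon
Counting nullable nonterminals: 1
Total nullable = 1

1


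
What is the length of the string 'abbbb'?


String: 'abbbb'
Counting characters:
  'a' appears 1 time(s)
  'b' appears 4 time(s)
Total length = 1 + 4 = 5

5


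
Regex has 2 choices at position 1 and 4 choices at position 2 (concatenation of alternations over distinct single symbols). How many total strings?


First group: 2 alternatives
Second group: 4 alternatives
Concatenation: each choice from group 1 pairs with each from group 2
Total = 2 x 4 = 8

8


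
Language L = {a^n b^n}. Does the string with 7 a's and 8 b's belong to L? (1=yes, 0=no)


Language requires equal numbers of a's and b's
PDA pushes for each 'a', pops for each 'b'
Number of a's = 7
Number of b's = 8
7 != 8 -> Reject

0


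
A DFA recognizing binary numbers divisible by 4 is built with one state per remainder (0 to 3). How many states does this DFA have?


Divisibility by 4 is tracked via the remainder mod 4: 0, 1, ..., 3
The construction assigns one state to each remainder
Number of remainders = 4

4


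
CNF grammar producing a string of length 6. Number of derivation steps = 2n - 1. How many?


Chomsky Normal Form derivation:
String length n = 6
Each step either:
  - Splits a nonterminal into two (n-1 such steps)
  - Converts a nonterminal to terminal (n such steps)
Total = (n-1) + n = 2n - 1
= 2(6) - 1
= 12 - 1
= 11

11


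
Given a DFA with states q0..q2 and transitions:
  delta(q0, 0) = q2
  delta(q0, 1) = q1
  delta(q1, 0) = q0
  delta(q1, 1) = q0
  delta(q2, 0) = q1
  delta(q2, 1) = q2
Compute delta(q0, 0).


Looking up transition function:
delta(q0, 0) in the table
Row: q0, Column: 0
Result: q2

q2


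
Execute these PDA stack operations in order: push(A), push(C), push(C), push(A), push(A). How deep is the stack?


Tracing stack operations:
  push(A) -> stack = [A], depth=1
  push(C) -> stack = [A,C], depth=2
  push(C) -> stack = [A,C,C], depth=3
  push(A) -> stack = [A,C,C,A], depth=4
  push(A) -> stack = [A,C,C,A,A], depth=5
Final depth = 5

5


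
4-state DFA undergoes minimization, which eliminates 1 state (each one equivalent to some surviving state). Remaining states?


Original DFA: 4 states
Redundant states removed: 1
Minimized states = original - removed
= 4 - 1
= 3

3


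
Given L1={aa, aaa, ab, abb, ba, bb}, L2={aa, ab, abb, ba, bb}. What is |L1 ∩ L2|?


L1 = {aa, aaa, ab, abb, ba, bb}
L2 = {aa, ab, abb, ba, bb}
Checking each string in L1 against L2:
  'aa': in L2? Yes
  'aaa': in L2? No
  'ab': in L2? Yes
  'abb': in L2? Yes
  'ba': in L2? Yes
  'bb': in L2? Yes
Intersection = {aa, ab, abb, ba, bb}
|L1 ∩ L2| = 5

5


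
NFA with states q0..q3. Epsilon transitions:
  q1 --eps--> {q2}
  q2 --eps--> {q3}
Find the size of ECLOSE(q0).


Starting from q0
Initialize closure = {q0}
q0 has no outgoing epsilon transitions -> nothing to add
Final closure: {q0}
Size = 1

1


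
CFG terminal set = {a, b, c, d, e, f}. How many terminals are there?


Terminal symbols: a, b, c, d, e, f
Counting each: a (#1), b (#2), c (#3), d (#4), e (#5), f (#6)
Total = 6

6


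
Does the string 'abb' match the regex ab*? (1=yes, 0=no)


Pattern: ab*
String: 'abb'
Pattern requires: exactly one 'a' followed by zero or more 'b's
First char is 'a' -> OK
Rest 'bb': all b's? Yes
Result: 1

1


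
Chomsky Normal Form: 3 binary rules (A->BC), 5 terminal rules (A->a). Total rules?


CNF allows two rule forms:
  A -> BC (binary): 3 rules
  A -> a (terminal): 5 rules
Total = 3 + 5 = 8

8


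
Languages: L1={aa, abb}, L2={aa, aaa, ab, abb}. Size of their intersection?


L1 = {aa, abb}
L2 = {aa, aaa, ab, abb}
Checking each string in L1 against L2:
  'aa': in L2? Yes
  'abb': in L2? Yes
Intersection = {aa, abb}
|L1 ∩ L2| = 2

2


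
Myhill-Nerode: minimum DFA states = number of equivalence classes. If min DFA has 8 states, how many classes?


Myhill-Nerode theorem:
Number of equivalence classes = number of states in minimal DFA
Minimal DFA states = 8
Therefore equivalence classes = 8

8


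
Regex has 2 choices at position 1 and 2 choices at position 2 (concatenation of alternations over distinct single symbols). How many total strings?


First group: 2 alternatives
Second group: 2 alternatives
Concatenation: each choice from group 1 pairs with each from group 2
Total = 2 x 2 = 4

4


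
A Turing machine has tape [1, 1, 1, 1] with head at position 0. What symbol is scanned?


Tape: [1, 1, 1, 1]
Positions: 0 1 2 3
Values:    1 1 1 1
Head at position 0
tape[0] = 1

1


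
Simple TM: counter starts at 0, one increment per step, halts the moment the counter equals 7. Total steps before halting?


Counter starts at 0. Counting sequence:
  Step 1: counter = 1
  Step 2: counter = 2
  Step 3: counter = 3
  Step 4: counter = 4
  Step 5: counter = 5
  Step 6: counter = 6
  Step 7: counter = 7
Counter reached 7 -> halt
Total steps = 7

7


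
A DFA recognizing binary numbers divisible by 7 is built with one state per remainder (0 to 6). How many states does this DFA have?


Divisibility by 7 is tracked via the remainder mod 7: 0, 1, ..., 6
The construction assigns one state to each remainder
Number of remainders = 7

7


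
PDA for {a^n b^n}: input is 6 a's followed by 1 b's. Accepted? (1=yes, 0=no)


Language requires equal numbers of a's and b's
PDA pushes for each 'a', pops for each 'b'
Number of a's = 6
Number of b's = 1
6 != 1 -> Reject

0


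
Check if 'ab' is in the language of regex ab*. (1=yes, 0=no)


Pattern: ab*
String: 'ab'
Pattern requires: exactly one 'a' followed by zero or more 'b's
First char is 'a' -> OK
Rest 'b': all b's? Yes
Result: 1

1


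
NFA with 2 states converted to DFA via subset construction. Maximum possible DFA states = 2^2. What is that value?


NFA has 2 states
Subset construction: each DFA state = subset of NFA states
Maximum subsets = 2^2
2^2 = 4

4


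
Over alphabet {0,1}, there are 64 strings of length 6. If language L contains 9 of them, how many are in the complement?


Alphabet: {0,1}
String length: 6
Total strings of length 6 = 2^6 = 64
Strings in L = 9
Complement = total - |L|
= 64 - 9
= 55

55


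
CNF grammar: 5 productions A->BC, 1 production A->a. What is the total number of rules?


CNF allows two rule forms:
  A -> BC (binary): 5 rules
  A -> a (terminal): 1 rule
Total = 5 + 1 = 6

6


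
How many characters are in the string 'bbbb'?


String: 'bbbb'
Counting characters:
  'b' appears 4 time(s)
Total length = 0 + 4 = 4

4


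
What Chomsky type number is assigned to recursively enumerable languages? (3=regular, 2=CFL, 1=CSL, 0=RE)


Chomsky hierarchy levels:
  Type 3: Regular (DFA/NFA/regex)
  Type 2: Context-free (PDA)
  Type 1: Context-sensitive
  Type 0: Recursively enumerable (TM)
'recursively enumerable' corresponds to Type 0

0


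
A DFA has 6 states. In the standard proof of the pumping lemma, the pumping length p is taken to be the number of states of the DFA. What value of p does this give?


Pumping lemma for regular languages (standard proof):
Take p = |Q|, the number of DFA states.
Any string of length >= |Q| passes through |Q|+1 states while reading its first |Q| symbols,
so by pigeonhole some state repeats, giving the loop that can be pumped.
Here |Q| = 6
Therefore the proof uses p = 6

6


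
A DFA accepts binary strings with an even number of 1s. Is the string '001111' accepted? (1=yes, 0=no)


DFA has 2 states: q_even (start, accept=yes) and q_odd
Processing string '001111' character by character:
  Position 0: read '0', 1-count=0 -> q_even (no change)
  Position 1: read '0', 1-count=0 -> q_even (no change)
  Position 2: read '1', 1-count=1 -> q_odd
  Position 3: read '1', 1-count=2 -> q_even
  Position 4: read '1', 1-count=3 -> q_odd
  Position 5: read '1', 1-count=4 -> q_even
Final state: q_even, total 1s = 4 (even); the DFA requires an even count -> accept

1
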